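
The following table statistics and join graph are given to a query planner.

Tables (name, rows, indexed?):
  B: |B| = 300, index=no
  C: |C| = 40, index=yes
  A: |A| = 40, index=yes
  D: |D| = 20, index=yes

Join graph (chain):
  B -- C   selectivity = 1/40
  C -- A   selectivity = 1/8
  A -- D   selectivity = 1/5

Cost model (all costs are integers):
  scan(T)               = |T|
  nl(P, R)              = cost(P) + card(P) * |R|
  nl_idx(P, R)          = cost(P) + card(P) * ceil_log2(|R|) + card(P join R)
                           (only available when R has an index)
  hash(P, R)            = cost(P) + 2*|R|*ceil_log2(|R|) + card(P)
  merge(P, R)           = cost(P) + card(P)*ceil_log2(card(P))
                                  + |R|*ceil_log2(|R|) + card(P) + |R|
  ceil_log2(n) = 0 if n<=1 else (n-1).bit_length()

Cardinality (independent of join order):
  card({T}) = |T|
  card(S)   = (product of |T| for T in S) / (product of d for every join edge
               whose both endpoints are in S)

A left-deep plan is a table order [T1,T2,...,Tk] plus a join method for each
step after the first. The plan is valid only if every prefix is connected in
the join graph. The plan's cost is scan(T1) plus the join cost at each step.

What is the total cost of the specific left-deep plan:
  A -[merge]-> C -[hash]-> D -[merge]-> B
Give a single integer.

step 1: scan A: cost=40, card=40
step 2: join C via merge
    card(P join C) = 40*40/(8) = 200
    cost = 40 + 40*6 + 40*6 + 40 + 40 = 600
step 3: join D via hash
    card(P join D) = 200*20/(5) = 800
    cost = 600 + 2*20*5 + 200 = 1000
step 4: join B via merge
    card(P join B) = 800*300/(40) = 6000
    cost = 1000 + 800*10 + 300*9 + 800 + 300 = 12800

12800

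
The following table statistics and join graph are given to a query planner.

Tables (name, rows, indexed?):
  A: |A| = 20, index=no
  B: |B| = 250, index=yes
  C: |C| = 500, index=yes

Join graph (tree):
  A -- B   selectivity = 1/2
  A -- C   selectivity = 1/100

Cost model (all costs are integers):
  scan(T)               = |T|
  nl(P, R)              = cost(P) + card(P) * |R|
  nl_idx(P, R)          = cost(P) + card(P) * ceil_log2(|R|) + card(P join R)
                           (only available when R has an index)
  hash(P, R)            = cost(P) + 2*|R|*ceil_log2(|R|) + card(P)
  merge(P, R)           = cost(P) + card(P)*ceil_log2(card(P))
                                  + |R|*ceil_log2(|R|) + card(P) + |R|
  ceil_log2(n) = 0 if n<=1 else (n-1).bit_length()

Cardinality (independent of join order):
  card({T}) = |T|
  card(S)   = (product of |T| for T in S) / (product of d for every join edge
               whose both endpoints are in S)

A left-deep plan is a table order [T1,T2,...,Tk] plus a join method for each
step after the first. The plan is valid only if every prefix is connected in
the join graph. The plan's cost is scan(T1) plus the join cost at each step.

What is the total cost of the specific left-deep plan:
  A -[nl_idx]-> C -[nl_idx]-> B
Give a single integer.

step 1: scan A: cost=20, card=20
step 2: join C via nl_idx
    card(P join C) = 20*500/(100) = 100
    cost = 20 + 20*9 + 100 = 300
step 3: join B via nl_idx
    card(P join B) = 100*250/(2) = 12500
    cost = 300 + 100*8 + 12500 = 13600

13600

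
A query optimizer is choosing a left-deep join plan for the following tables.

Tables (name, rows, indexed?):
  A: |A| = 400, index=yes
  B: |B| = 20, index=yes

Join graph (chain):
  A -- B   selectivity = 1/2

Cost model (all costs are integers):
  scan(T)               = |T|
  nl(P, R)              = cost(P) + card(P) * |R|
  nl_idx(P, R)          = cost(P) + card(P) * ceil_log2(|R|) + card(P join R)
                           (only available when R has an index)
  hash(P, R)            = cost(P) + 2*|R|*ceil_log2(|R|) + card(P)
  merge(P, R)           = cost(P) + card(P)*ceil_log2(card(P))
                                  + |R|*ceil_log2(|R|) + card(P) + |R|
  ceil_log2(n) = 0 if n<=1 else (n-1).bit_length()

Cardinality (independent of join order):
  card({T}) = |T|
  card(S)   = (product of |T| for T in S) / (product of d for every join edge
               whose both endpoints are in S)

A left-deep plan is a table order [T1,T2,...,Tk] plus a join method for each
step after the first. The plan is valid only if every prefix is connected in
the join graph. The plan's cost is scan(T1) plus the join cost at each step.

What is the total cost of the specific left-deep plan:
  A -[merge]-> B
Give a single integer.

step 1: scan A: cost=400, card=400
step 2: join B via merge
    card(P join B) = 400*20/(2) = 4000
    cost = 400 + 400*9 + 20*5 + 400 + 20 = 4520

4520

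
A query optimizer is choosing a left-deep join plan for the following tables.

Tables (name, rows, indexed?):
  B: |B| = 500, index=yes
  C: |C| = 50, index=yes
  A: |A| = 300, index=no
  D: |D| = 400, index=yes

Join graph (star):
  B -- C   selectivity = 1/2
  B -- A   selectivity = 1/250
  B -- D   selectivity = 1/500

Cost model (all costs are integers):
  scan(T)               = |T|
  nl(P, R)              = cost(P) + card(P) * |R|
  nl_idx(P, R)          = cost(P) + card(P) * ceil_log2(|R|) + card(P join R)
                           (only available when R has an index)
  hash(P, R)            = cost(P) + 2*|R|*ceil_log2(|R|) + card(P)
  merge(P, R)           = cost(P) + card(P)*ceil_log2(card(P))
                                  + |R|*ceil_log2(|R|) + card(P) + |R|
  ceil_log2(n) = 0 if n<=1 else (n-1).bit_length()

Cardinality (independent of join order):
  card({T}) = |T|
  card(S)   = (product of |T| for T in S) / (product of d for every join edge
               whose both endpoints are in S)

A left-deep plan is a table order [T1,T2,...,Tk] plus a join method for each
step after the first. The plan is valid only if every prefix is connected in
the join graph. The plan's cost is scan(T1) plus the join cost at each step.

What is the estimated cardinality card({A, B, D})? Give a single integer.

480

Tables in S: A(300), B(500), D(400)
Edges inside S: B-A(d=250), B-D(d=500)
numerator = 300 * 500 * 400 = 60000000
denominator = 250 * 500 = 125000
card(S) = 60000000 / 125000 = 480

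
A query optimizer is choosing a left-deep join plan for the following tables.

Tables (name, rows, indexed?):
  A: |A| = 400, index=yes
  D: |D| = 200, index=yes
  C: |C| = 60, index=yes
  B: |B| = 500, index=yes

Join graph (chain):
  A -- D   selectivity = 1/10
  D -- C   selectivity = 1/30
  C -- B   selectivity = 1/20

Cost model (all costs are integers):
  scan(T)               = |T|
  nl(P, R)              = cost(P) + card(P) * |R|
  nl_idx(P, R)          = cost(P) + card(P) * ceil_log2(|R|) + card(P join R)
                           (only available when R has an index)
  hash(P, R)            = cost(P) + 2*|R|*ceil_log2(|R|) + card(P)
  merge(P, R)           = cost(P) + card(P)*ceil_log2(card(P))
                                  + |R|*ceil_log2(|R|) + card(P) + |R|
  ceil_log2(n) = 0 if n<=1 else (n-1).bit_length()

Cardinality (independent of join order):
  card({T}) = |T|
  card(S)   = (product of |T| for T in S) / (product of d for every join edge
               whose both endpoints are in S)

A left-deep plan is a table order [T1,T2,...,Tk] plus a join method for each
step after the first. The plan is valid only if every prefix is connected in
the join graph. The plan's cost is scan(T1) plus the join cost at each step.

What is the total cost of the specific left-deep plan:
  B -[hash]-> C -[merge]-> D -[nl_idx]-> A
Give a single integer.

511520

step 1: scan B: cost=500, card=500
step 2: join C via hash
    card(P join C) = 500*60/(20) = 1500
    cost = 500 + 2*60*6 + 500 = 1720
step 3: join D via merge
    card(P join D) = 1500*200/(30) = 10000
    cost = 1720 + 1500*11 + 200*8 + 1500 + 200 = 21520
step 4: join A via nl_idx
    card(P join A) = 10000*400/(10) = 400000
    cost = 21520 + 10000*9 + 400000 = 511520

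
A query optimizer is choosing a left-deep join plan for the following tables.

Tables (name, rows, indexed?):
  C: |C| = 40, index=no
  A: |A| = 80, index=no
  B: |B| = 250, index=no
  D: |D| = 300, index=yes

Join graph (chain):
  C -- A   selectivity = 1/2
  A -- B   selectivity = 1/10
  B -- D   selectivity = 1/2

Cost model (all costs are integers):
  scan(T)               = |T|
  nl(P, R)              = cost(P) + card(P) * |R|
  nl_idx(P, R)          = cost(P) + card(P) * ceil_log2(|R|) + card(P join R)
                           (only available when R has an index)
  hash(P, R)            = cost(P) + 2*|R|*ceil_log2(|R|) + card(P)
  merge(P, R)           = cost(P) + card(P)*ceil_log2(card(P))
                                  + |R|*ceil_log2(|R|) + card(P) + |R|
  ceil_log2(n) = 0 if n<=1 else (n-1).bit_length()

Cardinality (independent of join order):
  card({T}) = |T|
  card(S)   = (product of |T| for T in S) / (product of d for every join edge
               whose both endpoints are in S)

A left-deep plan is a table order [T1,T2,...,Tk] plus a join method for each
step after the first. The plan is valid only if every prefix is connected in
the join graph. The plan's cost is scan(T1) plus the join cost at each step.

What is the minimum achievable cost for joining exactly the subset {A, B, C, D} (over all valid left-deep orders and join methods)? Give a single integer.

Selinger DP over subsets of {A,B,C,D}:
  {C}: scan cost=40, card=40
  {A}: scan cost=80, card=80
  {B}: scan cost=250, card=250
  {D}: scan cost=300, card=300
  {AC}: card=1600; try (C,hash)→640, (A,merge)→960, (C,merge)→1000, (A,hash)→1200, (A,nl)→3240, (C,nl)→3280; best=640 via (C,hash)
  {AB}: card=2000; try (A,hash)→1620, (B,merge)→2970, (A,merge)→3140, (B,hash)→4160, (B,nl)→20080, (A,nl)→20250; best=1620 via (A,hash)
  {BD}: card=37500; try (B,hash)→4600, (D,merge)→5500, (B,merge)→5550, (D,hash)→5900, (D,nl_idx)→40000, (D,nl)→75250 …(+1); best=4600 via (B,hash)
  {ABC}: card=40000; try (C,hash)→4100, (B,hash)→6240, (B,merge)→22090, (C,merge)→25900, (C,nl)→81620, (B,nl)→400640; best=4100 via (C,hash)
  {ABD}: card=300000; try (D,hash)→9020, (D,merge)→28620, (A,hash)→43220, (D,nl_idx)→319620, (D,nl)→601620, (A,merge)→642740 …(+1); best=9020 via (D,hash)
  {ABCD}: card=6000000; try (D,hash)→49500, (C,hash)→309500, (D,merge)→687100, (C,merge)→6009300, (D,nl_idx)→6364100, (D,nl)→12004100 …(+1); best=49500 via (D,hash)

49500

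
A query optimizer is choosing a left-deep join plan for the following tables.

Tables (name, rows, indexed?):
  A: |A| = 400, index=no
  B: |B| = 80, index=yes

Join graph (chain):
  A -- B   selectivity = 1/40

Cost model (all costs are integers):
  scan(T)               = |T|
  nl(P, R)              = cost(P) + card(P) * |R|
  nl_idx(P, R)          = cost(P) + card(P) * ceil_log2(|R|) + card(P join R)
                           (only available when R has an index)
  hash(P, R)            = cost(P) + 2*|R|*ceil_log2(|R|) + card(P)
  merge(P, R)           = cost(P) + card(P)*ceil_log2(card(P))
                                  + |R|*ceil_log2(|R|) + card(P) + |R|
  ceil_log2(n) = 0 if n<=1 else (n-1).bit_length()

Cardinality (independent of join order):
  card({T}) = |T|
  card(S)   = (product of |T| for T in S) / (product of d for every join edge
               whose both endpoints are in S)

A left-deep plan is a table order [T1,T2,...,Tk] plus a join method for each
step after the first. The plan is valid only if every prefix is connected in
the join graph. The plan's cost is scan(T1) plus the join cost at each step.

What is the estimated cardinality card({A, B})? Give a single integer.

800

Tables in S: A(400), B(80)
Edges inside S: A-B(d=40)
numerator = 400 * 80 = 32000
denominator = 40 = 40
card(S) = 32000 / 40 = 800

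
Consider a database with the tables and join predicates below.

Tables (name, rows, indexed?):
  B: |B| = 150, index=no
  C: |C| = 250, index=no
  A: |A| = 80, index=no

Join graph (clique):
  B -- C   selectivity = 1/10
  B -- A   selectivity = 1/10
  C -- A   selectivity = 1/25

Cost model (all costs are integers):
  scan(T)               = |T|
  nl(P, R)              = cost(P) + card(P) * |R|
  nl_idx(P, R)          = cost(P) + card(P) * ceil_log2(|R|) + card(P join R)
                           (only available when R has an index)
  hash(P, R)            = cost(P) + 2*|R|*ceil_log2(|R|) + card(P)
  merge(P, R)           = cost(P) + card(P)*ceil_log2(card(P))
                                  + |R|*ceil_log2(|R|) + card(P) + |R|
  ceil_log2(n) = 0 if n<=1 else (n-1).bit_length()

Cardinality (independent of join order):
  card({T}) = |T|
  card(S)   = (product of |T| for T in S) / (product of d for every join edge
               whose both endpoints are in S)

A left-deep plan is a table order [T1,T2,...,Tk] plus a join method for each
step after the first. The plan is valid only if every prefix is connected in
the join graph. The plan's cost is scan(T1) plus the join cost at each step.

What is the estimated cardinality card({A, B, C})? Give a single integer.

1200

Tables in S: A(80), B(150), C(250)
Edges inside S: B-C(d=10), B-A(d=10), C-A(d=25)
numerator = 80 * 150 * 250 = 3000000
denominator = 10 * 10 * 25 = 2500
card(S) = 3000000 / 2500 = 1200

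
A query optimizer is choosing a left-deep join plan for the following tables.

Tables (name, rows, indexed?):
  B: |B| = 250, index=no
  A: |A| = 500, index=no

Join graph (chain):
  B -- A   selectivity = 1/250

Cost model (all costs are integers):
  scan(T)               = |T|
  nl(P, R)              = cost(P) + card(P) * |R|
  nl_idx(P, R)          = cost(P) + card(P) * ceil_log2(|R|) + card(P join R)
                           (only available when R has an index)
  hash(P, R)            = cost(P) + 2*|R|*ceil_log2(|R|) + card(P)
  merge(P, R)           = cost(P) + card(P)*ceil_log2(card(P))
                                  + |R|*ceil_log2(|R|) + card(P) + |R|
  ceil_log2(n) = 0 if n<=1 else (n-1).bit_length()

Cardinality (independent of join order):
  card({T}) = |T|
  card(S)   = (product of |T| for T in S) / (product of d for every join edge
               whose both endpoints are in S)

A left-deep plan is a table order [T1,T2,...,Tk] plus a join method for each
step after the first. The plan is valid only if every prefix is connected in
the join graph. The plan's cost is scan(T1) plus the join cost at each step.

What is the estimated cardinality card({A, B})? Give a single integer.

500

Tables in S: A(500), B(250)
Edges inside S: B-A(d=250)
numerator = 500 * 250 = 125000
denominator = 250 = 250
card(S) = 125000 / 250 = 500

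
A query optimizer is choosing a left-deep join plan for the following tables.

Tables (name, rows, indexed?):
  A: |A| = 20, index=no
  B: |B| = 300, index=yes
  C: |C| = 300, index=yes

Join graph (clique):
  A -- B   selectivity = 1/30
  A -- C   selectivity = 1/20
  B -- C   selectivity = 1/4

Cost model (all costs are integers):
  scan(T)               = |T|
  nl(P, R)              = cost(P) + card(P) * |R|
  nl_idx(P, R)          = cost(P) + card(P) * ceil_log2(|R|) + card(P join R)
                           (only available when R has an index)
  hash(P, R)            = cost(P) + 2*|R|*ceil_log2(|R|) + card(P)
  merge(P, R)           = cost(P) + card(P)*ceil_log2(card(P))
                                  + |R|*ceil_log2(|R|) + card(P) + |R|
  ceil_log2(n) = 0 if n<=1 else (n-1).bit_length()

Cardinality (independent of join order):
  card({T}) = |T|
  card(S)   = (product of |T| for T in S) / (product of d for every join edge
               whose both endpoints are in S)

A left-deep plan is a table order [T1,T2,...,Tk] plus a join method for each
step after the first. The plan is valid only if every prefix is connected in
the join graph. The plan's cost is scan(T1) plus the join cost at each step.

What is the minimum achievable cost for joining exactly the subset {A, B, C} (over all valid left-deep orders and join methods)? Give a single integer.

2950

Selinger DP over subsets of {A,B,C}:
  {A}: scan cost=20, card=20
  {B}: scan cost=300, card=300
  {C}: scan cost=300, card=300
  {AB}: card=200; try (B,nl_idx)→400, (A,hash)→800, (B,merge)→3140, (A,merge)→3420, (B,hash)→5440, (B,nl)→6020 …(+1); best=400 via (B,nl_idx)
  {AC}: card=300; try (C,nl_idx)→500, (A,hash)→800, (C,merge)→3140, (A,merge)→3420, (C,hash)→5440, (C,nl)→6020 …(+1); best=500 via (C,nl_idx)
  {BC}: card=22500; try (C,hash)→6000, (B,hash)→6000, (C,merge)→6300, (B,merge)→6300, (C,nl_idx)→25500, (B,nl_idx)→25500 …(+2); best=6000 via (C,hash)
  {ABC}: card=750; try (C,nl_idx)→2950, (B,nl_idx)→3950, (C,merge)→5200, (C,hash)→6000, (B,hash)→6200, (B,merge)→6500 …(+5); best=2950 via (C,nl_idx)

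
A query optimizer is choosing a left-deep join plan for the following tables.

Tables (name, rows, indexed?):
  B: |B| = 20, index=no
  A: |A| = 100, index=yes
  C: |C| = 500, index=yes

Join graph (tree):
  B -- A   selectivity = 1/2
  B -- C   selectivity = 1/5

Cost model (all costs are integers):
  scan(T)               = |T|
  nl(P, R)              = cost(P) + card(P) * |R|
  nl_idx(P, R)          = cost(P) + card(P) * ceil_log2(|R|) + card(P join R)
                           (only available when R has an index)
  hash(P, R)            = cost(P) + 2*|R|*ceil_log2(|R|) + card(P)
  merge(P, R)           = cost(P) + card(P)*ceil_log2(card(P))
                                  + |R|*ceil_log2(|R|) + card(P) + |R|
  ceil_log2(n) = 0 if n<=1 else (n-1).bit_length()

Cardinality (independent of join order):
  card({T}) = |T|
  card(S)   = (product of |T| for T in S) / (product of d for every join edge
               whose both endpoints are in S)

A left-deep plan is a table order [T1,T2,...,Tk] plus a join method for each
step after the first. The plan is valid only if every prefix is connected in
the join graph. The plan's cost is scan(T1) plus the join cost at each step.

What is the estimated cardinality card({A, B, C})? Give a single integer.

100000

Tables in S: A(100), B(20), C(500)
Edges inside S: B-A(d=2), B-C(d=5)
numerator = 100 * 20 * 500 = 1000000
denominator = 2 * 5 = 10
card(S) = 1000000 / 10 = 100000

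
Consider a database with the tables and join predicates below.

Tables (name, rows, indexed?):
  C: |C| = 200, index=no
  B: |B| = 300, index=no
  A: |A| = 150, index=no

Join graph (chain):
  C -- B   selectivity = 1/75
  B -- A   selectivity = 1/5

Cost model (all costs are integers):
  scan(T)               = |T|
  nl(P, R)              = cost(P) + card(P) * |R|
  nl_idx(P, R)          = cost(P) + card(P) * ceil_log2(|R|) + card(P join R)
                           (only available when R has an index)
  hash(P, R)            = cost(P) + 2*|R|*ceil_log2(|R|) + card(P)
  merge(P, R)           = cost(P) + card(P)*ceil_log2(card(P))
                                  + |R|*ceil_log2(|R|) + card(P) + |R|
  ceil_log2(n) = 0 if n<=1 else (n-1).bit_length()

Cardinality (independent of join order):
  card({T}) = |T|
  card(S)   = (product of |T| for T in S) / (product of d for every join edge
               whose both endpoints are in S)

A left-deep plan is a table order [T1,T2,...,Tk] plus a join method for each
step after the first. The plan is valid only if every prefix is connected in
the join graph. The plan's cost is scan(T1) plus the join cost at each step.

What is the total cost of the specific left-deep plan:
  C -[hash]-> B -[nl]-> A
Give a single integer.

125800

step 1: scan C: cost=200, card=200
step 2: join B via hash
    card(P join B) = 200*300/(75) = 800
    cost = 200 + 2*300*9 + 200 = 5800
step 3: join A via nl
    card(P join A) = 800*150/(5) = 24000
    cost = 5800 + 800*150 = 125800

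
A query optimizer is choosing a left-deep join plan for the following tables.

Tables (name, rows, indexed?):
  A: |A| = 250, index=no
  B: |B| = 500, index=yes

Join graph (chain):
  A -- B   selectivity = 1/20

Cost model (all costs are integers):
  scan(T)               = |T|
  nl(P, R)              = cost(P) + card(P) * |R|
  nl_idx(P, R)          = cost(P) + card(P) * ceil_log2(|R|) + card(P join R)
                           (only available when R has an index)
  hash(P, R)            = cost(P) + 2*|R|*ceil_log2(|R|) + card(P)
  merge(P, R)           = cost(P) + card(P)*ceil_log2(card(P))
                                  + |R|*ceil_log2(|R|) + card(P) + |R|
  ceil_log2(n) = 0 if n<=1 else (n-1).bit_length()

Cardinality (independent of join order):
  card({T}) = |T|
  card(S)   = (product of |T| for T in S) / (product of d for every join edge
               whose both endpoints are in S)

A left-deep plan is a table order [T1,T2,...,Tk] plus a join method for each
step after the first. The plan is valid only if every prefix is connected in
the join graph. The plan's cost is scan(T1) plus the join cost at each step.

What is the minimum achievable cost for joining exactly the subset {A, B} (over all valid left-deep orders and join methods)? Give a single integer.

5000

Selinger DP over subsets of {A,B}:
  {A}: scan cost=250, card=250
  {B}: scan cost=500, card=500
  {AB}: card=6250; try (A,hash)→5000, (B,merge)→7500, (A,merge)→7750, (B,nl_idx)→8750, (B,hash)→9500, (B,nl)→125250 …(+1); best=5000 via (A,hash)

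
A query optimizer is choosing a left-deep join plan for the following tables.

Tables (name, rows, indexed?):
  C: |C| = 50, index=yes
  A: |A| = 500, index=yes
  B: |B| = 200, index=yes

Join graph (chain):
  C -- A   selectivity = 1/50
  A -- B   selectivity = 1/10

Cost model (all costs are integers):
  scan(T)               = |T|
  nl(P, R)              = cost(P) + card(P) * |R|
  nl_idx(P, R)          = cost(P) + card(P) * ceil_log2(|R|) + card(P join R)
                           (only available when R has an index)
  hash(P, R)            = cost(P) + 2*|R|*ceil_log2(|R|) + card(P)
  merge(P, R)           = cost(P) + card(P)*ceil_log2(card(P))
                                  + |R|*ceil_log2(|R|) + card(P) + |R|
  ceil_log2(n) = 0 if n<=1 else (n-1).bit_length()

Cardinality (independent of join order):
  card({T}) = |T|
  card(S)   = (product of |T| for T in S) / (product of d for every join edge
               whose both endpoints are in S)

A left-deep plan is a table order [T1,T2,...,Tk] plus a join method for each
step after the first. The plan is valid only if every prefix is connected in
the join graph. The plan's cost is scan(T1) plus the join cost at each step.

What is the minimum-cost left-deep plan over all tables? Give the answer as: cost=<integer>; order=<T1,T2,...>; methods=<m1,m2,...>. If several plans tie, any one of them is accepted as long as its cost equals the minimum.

cost=4700; order=C,A,B; methods=nl_idx,hash

Selinger DP (subsets sized 1..n):
  {C}: scan cost=50, card=50
  {A}: scan cost=500, card=500
  {B}: scan cost=200, card=200
  {AC}: card=500; try (A,nl_idx)→1000, (C,hash)→1600, (C,nl_idx)→4000, (A,merge)→5400, (C,merge)→5850, (A,hash)→9100 …(+2); best=1000 via (A,nl_idx)
  {AB}: card=10000; try (B,hash)→4200, (A,merge)→7000, (B,merge)→7300, (A,hash)→9400, (A,nl_idx)→12000, (B,nl_idx)→14500 …(+2); best=4200 via (B,hash)
  {ABC}: card=10000; try (B,hash)→4700, (B,merge)→7800, (C,hash)→14800, (B,nl_idx)→15000, (C,nl_idx)→74200, (B,nl)→101000 …(+2); best=4700 via (B,hash)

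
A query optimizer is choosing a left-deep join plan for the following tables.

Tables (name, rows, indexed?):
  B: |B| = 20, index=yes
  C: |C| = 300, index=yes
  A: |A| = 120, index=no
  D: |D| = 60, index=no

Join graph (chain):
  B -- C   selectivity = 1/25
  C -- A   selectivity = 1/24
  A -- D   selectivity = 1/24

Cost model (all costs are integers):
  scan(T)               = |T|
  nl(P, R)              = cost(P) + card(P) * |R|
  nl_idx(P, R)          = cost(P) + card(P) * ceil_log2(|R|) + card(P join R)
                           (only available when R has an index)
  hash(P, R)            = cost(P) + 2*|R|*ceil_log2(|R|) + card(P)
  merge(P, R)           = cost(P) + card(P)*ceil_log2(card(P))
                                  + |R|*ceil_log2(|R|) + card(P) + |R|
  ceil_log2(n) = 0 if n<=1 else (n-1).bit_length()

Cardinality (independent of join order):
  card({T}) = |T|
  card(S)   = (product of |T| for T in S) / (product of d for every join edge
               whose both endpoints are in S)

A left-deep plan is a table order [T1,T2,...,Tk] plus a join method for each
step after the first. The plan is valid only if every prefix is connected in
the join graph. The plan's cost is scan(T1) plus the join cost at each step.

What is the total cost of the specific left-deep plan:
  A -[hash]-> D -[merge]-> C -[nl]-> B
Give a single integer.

81960

step 1: scan A: cost=120, card=120
step 2: join D via hash
    card(P join D) = 120*60/(24) = 300
    cost = 120 + 2*60*6 + 120 = 960
step 3: join C via merge
    card(P join C) = 300*300/(24) = 3750
    cost = 960 + 300*9 + 300*9 + 300 + 300 = 6960
step 4: join B via nl
    card(P join B) = 3750*20/(25) = 3000
    cost = 6960 + 3750*20 = 81960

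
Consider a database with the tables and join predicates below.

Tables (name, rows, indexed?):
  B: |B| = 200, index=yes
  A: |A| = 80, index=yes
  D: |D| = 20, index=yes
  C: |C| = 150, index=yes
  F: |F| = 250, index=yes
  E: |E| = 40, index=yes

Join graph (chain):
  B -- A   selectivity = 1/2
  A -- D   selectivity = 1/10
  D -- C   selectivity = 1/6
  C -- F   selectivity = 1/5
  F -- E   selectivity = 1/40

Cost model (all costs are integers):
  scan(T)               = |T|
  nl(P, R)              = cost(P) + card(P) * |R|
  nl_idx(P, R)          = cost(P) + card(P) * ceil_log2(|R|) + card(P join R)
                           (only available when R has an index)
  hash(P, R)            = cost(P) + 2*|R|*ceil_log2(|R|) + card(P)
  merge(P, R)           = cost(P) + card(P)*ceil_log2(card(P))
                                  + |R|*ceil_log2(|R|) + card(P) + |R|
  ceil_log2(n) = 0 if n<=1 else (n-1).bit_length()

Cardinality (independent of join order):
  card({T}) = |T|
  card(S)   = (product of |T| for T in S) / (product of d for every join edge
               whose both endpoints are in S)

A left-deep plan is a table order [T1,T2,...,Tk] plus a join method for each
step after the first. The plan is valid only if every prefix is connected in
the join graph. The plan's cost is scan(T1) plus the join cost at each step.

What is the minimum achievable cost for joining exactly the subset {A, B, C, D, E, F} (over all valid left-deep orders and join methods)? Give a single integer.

Selinger DP over subsets of {A,B,C,D,E,F}:
  {B}: scan cost=200, card=200
  {A}: scan cost=80, card=80
  {D}: scan cost=20, card=20
  {C}: scan cost=150, card=150
  {F}: scan cost=250, card=250
  {E}: scan cost=40, card=40
  {AB}: card=8000; try (A,hash)→1520, (B,merge)→2520, (A,merge)→2640, (B,hash)→3360, (B,nl_idx)→8720, (A,nl_idx)→9600 …(+2); best=1520 via (A,hash)
  {AD}: card=160; try (A,nl_idx)→320, (D,hash)→360, (D,nl_idx)→640, (A,merge)→780, (D,merge)→840, (A,hash)→1160 …(+2); best=320 via (A,nl_idx)
  {CD}: card=500; try (D,hash)→500, (C,nl_idx)→680, (D,nl_idx)→1400, (C,merge)→1490, (D,merge)→1620, (C,hash)→2440 …(+2); best=500 via (D,hash)
  {CF}: card=7500; try (C,hash)→2900, (F,merge)→3750, (C,merge)→3850, (F,hash)→4300, (F,nl_idx)→8850, (C,nl_idx)→9750 …(+2); best=2900 via (C,hash)
  {EF}: card=250; try (F,nl_idx)→610, (E,hash)→980, (E,nl_idx)→2000, (F,merge)→2570, (E,merge)→2780, (F,hash)→4080 …(+2); best=610 via (F,nl_idx)
  {ABD}: card=16000; try (B,merge)→3560, (B,hash)→3680, (D,hash)→9720, (B,nl_idx)→17600, (B,nl)→32320, (D,nl_idx)→57520 …(+2); best=3560 via (B,merge)
  {ACD}: card=4000; try (A,hash)→2120, (C,hash)→2880, (C,merge)→3110, (C,nl_idx)→5600, (A,merge)→6140, (A,nl_idx)→8000 …(+2); best=2120 via (A,hash)
  {CDF}: card=25000; try (F,hash)→5000, (F,merge)→7750, (D,hash)→10600, (F,nl_idx)→29500, (D,nl_idx)→65400, (D,merge)→108020 …(+2); best=5000 via (F,hash)
  {CEF}: card=7500; try (C,hash)→3260, (C,merge)→4210, (C,nl_idx)→10110, (E,hash)→10880, (C,nl)→38110, (E,nl_idx)→55400 …(+2); best=3260 via (C,hash)
  {ABCD}: card=400000; try (B,hash)→9320, (C,hash)→21960, (B,merge)→55920, (C,merge)→244910, (B,nl_idx)→434120, (C,nl_idx)→531560 …(+2); best=9320 via (B,hash)
  {ACDF}: card=200000; try (F,hash)→10120, (A,hash)→31120, (F,merge)→56370, (F,nl_idx)→234120, (A,nl_idx)→380000, (A,merge)→405640 …(+2); best=10120 via (F,hash)
  {CDEF}: card=25000; try (D,hash)→10960, (E,hash)→30480, (D,nl_idx)→65760, (D,merge)→108380, (D,nl)→153260, (E,nl_idx)→180000 …(+2); best=10960 via (D,hash)
  {ABCDF}: card=20000000; try (B,hash)→213320, (F,hash)→413320, (B,merge)→3811920, (F,merge)→8011570, (B,nl_idx)→21610120, (F,nl_idx)→23209320 …(+2); best=213320 via (B,hash)
  {ACDEF}: card=200000; try (A,hash)→37080, (E,hash)→210600, (A,nl_idx)→385960, (A,merge)→411600, (E,nl_idx)→1410120, (A,nl)→2010960 …(+2); best=37080 via (A,hash)
  {ABCDEF}: card=20000000; try (B,hash)→240280, (B,merge)→3838880, (E,hash)→20213800, (B,nl_idx)→21637080, (B,nl)→40037080, (E,nl_idx)→140213320 …(+2); best=240280 via (B,hash)

240280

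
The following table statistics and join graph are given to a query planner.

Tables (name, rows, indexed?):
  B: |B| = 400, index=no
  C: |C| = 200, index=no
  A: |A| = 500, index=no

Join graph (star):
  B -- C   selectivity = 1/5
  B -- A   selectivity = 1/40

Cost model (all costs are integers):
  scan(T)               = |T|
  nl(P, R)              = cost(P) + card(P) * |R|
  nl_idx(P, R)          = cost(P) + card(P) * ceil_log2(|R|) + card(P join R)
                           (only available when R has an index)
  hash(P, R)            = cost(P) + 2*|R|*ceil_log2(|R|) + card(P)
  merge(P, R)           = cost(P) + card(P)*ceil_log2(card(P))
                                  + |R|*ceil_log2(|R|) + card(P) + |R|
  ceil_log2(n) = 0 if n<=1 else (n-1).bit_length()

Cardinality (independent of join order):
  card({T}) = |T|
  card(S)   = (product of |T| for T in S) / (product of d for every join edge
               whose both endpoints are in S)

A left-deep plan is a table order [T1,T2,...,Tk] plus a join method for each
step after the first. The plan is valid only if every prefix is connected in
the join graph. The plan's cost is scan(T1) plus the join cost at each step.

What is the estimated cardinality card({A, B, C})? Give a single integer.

200000

Tables in S: A(500), B(400), C(200)
Edges inside S: B-C(d=5), B-A(d=40)
numerator = 500 * 400 * 200 = 40000000
denominator = 5 * 40 = 200
card(S) = 40000000 / 200 = 200000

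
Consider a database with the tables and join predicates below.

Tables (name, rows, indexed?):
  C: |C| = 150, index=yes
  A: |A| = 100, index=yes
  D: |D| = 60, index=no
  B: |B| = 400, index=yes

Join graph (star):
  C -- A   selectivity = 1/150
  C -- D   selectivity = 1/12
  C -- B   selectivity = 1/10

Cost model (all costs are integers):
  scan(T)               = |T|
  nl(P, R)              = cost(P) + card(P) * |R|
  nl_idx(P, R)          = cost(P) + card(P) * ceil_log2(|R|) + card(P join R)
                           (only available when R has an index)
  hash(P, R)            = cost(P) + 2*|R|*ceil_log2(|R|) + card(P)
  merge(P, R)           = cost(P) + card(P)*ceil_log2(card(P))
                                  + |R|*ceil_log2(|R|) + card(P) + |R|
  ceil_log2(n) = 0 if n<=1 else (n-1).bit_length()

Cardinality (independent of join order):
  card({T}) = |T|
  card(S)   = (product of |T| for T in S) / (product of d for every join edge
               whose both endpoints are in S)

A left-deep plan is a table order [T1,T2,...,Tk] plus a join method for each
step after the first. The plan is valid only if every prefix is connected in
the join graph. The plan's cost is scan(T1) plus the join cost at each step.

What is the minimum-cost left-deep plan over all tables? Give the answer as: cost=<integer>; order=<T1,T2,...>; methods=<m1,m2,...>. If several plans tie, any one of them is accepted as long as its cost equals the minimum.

Selinger DP (subsets sized 1..n):
  {C}: scan cost=150, card=150
  {A}: scan cost=100, card=100
  {D}: scan cost=60, card=60
  {B}: scan cost=400, card=400
  {AC}: card=100; try (C,nl_idx)→1000, (A,nl_idx)→1300, (A,hash)→1700, (C,merge)→2250, (A,merge)→2300, (C,hash)→2600 …(+2); best=1000 via (C,nl_idx)
  {CD}: card=750; try (D,hash)→1020, (C,nl_idx)→1290, (C,merge)→1830, (D,merge)→1920, (C,hash)→2520, (C,nl)→9060 …(+1); best=1020 via (D,hash)
  {BC}: card=6000; try (C,hash)→3200, (B,merge)→5500, (C,merge)→5750, (B,hash)→7500, (B,nl_idx)→7500, (C,nl_idx)→9600 …(+2); best=3200 via (C,hash)
  {ACD}: card=500; try (D,hash)→1820, (D,merge)→2220, (A,hash)→3170, (A,nl_idx)→6770, (D,nl)→7000, (A,merge)→10070 …(+1); best=1820 via (D,hash)
  {ABC}: card=4000; try (B,merge)→5800, (B,nl_idx)→5900, (B,hash)→8300, (A,hash)→10600, (B,nl)→41000, (A,nl_idx)→49200 …(+2); best=5800 via (B,merge)
  {BCD}: card=30000; try (B,hash)→8970, (D,hash)→9920, (B,merge)→13270, (B,nl_idx)→37770, (D,merge)→87620, (B,nl)→301020 …(+1); best=8970 via (B,hash)
  {ABCD}: card=20000; try (B,hash)→9520, (D,hash)→10520, (B,merge)→10820, (B,nl_idx)→26320, (A,hash)→40370, (D,merge)→58220 …(+5); best=9520 via (B,hash)

cost=9520; order=A,C,D,B; methods=nl_idx,hash,hash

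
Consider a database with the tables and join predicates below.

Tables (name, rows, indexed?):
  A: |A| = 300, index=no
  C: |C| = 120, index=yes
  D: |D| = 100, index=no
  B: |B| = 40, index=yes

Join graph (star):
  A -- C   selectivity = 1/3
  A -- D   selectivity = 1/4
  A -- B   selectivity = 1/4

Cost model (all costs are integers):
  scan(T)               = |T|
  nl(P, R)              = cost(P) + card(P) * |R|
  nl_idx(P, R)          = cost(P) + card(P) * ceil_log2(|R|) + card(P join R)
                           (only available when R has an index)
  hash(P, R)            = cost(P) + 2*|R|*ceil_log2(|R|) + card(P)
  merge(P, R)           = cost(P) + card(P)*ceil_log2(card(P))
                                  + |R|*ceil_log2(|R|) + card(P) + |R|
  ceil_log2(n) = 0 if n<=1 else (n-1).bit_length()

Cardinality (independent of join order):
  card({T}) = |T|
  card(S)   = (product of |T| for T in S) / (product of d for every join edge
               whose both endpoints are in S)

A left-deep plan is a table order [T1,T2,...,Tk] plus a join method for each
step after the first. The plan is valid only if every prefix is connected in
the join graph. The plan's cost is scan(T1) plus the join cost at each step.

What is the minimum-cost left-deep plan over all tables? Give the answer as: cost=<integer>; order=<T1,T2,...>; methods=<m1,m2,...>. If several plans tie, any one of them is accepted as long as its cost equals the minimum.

Selinger DP (subsets sized 1..n):
  {A}: scan cost=300, card=300
  {C}: scan cost=120, card=120
  {D}: scan cost=100, card=100
  {B}: scan cost=40, card=40
  {AC}: card=12000; try (C,hash)→2280, (A,merge)→4080, (C,merge)→4260, (A,hash)→5640, (C,nl_idx)→14400, (A,nl)→36120 …(+1); best=2280 via (C,hash)
  {AD}: card=7500; try (D,hash)→2000, (A,merge)→3900, (D,merge)→4100, (A,hash)→5600, (A,nl)→30100, (D,nl)→30300; best=2000 via (D,hash)
  {AB}: card=3000; try (B,hash)→1080, (A,merge)→3320, (B,merge)→3580, (B,nl_idx)→5100, (A,hash)→5480, (A,nl)→12040 …(+1); best=1080 via (B,hash)
  {ACD}: card=300000; try (C,hash)→11180, (D,hash)→15680, (C,merge)→107960, (D,merge)→183080, (C,nl_idx)→354500, (C,nl)→902000 …(+1); best=11180 via (C,hash)
  {ABC}: card=120000; try (C,hash)→5760, (B,hash)→14760, (C,merge)→41040, (C,nl_idx)→142080, (B,merge)→182560, (B,nl_idx)→194280 …(+2); best=5760 via (C,hash)
  {ABD}: card=75000; try (D,hash)→5480, (B,hash)→9980, (D,merge)→40880, (B,merge)→107280, (B,nl_idx)→122000, (D,nl)→301080 …(+1); best=5480 via (D,hash)
  {ABCD}: card=3000000; try (C,hash)→82160, (D,hash)→127160, (B,hash)→311660, (C,merge)→1356440, (D,merge)→2166560, (C,nl_idx)→3530480 …(+5); best=82160 via (C,hash)

cost=82160; order=A,B,D,C; methods=hash,hash,hash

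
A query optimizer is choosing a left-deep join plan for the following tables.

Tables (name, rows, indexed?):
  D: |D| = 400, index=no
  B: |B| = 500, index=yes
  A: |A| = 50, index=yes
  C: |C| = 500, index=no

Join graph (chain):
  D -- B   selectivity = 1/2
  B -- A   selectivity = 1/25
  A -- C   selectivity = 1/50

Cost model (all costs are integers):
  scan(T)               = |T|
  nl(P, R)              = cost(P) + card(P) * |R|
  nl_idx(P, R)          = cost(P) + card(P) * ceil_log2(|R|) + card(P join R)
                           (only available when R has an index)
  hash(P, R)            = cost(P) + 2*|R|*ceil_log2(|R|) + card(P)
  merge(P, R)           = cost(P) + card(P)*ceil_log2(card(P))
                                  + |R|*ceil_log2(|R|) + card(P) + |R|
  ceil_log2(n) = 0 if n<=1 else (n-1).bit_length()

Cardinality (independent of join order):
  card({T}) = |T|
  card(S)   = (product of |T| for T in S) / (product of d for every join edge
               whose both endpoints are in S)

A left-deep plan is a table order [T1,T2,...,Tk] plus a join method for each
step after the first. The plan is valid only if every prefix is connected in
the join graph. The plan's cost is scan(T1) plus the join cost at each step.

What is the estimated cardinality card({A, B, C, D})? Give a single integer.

2000000

Tables in S: A(50), B(500), C(500), D(400)
Edges inside S: D-B(d=2), B-A(d=25), A-C(d=50)
numerator = 50 * 500 * 500 * 400 = 5000000000
denominator = 2 * 25 * 50 = 2500
card(S) = 5000000000 / 2500 = 2000000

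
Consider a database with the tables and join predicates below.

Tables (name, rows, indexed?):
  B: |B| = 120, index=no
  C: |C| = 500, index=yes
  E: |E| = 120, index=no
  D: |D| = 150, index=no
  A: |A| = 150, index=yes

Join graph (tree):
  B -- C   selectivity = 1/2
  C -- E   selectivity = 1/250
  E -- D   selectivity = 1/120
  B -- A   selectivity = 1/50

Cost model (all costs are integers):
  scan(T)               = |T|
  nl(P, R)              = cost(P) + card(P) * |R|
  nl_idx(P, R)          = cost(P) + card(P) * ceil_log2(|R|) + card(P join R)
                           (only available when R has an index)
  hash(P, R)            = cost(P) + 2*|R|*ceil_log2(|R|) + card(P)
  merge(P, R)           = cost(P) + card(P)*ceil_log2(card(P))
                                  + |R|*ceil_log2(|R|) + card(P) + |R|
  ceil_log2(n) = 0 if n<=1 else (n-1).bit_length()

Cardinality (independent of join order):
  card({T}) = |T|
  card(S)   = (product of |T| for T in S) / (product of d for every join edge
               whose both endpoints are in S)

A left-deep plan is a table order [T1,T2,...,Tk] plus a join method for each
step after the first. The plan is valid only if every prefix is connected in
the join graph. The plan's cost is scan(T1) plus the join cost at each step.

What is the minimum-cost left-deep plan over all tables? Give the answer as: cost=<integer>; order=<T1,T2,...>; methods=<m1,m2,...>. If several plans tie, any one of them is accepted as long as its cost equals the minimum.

cost=26010; order=D,E,C,B,A; methods=hash,nl_idx,hash,hash

Selinger DP (subsets sized 1..n):
  {B}: scan cost=120, card=120
  {C}: scan cost=500, card=500
  {E}: scan cost=120, card=120
  {D}: scan cost=150, card=150
  {A}: scan cost=150, card=150
  {BC}: card=30000; try (B,hash)→2680, (C,merge)→6080, (B,merge)→6460, (C,hash)→9240, (C,nl_idx)→31200, (C,nl)→60120 …(+1); best=2680 via (B,hash)
  {AB}: card=360; try (A,nl_idx)→1440, (B,hash)→1980, (A,merge)→2430, (B,merge)→2460, (A,hash)→2640, (A,nl)→18120 …(+1); best=1440 via (A,nl_idx)
  {CE}: card=240; try (C,nl_idx)→1440, (E,hash)→2680, (C,merge)→6080, (E,merge)→6460, (C,hash)→9240, (C,nl)→60120 …(+1); best=1440 via (C,nl_idx)
  {DE}: card=150; try (E,hash)→1980, (D,merge)→2430, (E,merge)→2460, (D,hash)→2640, (D,nl)→18120, (E,nl)→18150; best=1980 via (E,hash)
  {BCE}: card=14400; try (B,hash)→3360, (B,merge)→4560, (B,nl)→30240, (E,hash)→34360, (E,merge)→483640, (E,nl)→3602680; best=3360 via (B,hash)
  {ABC}: card=90000; try (C,merge)→10040, (C,hash)→10800, (A,hash)→35080, (C,nl_idx)→94680, (C,nl)→181440, (A,nl_idx)→332680 …(+2); best=10040 via (C,merge)
  {CDE}: card=300; try (C,nl_idx)→3630, (D,hash)→4080, (D,merge)→4950, (C,merge)→8330, (C,hash)→11130, (D,nl)→37440 …(+1); best=3630 via (C,nl_idx)
  {BCDE}: card=18000; try (B,hash)→5610, (B,merge)→7590, (D,hash)→20160, (B,nl)→39630, (D,merge)→220710, (D,nl)→2163360; best=5610 via (B,hash)
  {ABCE}: card=43200; try (A,hash)→20160, (E,hash)→101720, (A,nl_idx)→161760, (A,merge)→220710, (E,merge)→1631000, (A,nl)→2163360 …(+1); best=20160 via (A,hash)
  {ABCDE}: card=54000; try (A,hash)→26010, (D,hash)→65760, (A,nl_idx)→203610, (A,merge)→294960, (D,merge)→755910, (A,nl)→2705610 …(+1); best=26010 via (A,hash)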